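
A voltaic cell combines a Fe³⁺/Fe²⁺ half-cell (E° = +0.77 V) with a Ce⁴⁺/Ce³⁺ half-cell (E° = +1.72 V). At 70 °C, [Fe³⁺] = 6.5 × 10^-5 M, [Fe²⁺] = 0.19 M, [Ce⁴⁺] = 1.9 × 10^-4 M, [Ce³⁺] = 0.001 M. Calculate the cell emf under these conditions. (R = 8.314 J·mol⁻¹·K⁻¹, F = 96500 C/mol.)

1.14 V

The Ce⁴⁺/Ce³⁺ couple has the higher reduction potential and acts as the cathode, so E°_cell = +1.72 − (+0.77) = 0.95 V.
Balancing electrons gives n = 1; the reaction quotient is Q = [Fe³⁺]·[Ce³⁺]/([Fe²⁺]·[Ce⁴⁺]) = 0.00180.
E = E° − (RT/nF) ln Q = 0.95 − (8.314×343)/(1×96500) × (-6.320) = 0.950 + 0.187 = 1.137 V.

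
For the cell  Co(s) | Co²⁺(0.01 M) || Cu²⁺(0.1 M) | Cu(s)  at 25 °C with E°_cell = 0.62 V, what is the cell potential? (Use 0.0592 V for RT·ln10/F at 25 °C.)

Balancing electrons gives n = 2; the reaction quotient is Q = [Co²⁺]/[Cu²⁺] = 0.100.
At 25 °C, E = E° − (0.0592/n) log Q = 0.62 − (0.0592/2)(-1.000) = 0.620 + 0.030 = 0.650 V.

0.650 V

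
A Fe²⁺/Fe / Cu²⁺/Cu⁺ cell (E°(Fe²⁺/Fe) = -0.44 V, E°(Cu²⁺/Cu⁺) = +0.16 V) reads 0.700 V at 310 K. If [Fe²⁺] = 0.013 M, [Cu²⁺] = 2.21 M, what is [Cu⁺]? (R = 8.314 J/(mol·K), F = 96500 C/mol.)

From the Nernst equation, ln Q = nF(E° − E)/RT = 2×96500×(0.60 − 0.700)/(8.314×310) = -7.488, so Q = 5.6 × 10^-4.
With Q = [Fe²⁺]·[Cu⁺]^2/[Cu²⁺]^2 and the known concentrations, [Cu⁺]^2 in the numerator gives [Cu⁺] = 0.46 M.

0.46 M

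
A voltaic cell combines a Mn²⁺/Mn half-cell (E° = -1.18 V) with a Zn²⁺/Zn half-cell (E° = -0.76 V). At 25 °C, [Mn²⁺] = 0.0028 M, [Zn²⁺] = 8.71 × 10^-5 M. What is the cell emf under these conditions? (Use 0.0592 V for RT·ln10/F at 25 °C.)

0.375 V

The Zn²⁺/Zn couple has the higher reduction potential and acts as the cathode, so E°_cell = -0.76 − (-1.18) = 0.42 V.
Balancing electrons gives n = 2; the reaction quotient is Q = [Mn²⁺]/[Zn²⁺] = 32.1.
At 25 °C, E = E° − (0.0592/n) log Q = 0.42 − (0.0592/2)(1.507) = 0.420 − 0.045 = 0.375 V.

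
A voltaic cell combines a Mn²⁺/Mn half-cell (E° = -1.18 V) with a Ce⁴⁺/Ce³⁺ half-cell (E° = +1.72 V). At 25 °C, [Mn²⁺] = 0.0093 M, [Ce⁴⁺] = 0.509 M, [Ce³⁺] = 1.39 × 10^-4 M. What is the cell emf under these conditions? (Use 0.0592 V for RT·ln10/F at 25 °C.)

The Ce⁴⁺/Ce³⁺ couple has the higher reduction potential and acts as the cathode, so E°_cell = +1.72 − (-1.18) = 2.90 V.
Balancing electrons gives n = 2; the reaction quotient is Q = [Mn²⁺]·[Ce³⁺]^2/[Ce⁴⁺]^2 = 6.94 × 10^-10.
At 25 °C, E = E° − (0.0592/n) log Q = 2.90 − (0.0592/2)(-9.159) = 2.900 + 0.271 = 3.171 V.

3.17 V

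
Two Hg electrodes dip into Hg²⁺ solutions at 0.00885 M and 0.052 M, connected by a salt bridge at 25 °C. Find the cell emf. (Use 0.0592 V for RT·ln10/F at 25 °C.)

Both half-cells are Hg²⁺/Hg, so E°_cell = 0. The concentrated side is the cathode; the cell reaction moves Hg²⁺ from high to low concentration with n = 2.
Q = [Hg²⁺]_dilute/[Hg²⁺]_conc = 0.00885/0.052 = 0.170.
E = 0 − (0.0592/2) log Q = −(0.0592/2)(-0.769) = 0.0228 V.

0.023 V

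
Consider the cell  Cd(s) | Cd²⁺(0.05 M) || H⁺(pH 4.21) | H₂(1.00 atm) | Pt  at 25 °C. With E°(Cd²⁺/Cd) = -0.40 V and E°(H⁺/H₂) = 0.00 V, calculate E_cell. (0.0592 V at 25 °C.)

0.19 V

The hydrogen couple is the cathode, so E°_cell = 0.40 V; n = 2.
[H⁺] = 10^(−4.21) = 6.2 × 10^-5 M, and Q = [Cd²⁺]·P(H₂) / [H⁺]^2 = 1.32 × 10^7.
E = E° − (0.0592/2) log Q = 0.40 − (0.0592/2)(7.119) = 0.189 V.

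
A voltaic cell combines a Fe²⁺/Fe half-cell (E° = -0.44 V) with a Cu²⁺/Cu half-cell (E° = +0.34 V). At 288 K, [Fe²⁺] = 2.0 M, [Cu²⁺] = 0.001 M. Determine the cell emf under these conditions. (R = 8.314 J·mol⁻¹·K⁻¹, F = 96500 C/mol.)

The Cu²⁺/Cu couple has the higher reduction potential and acts as the cathode, so E°_cell = +0.34 − (-0.44) = 0.78 V.
Balancing electrons gives n = 2; the reaction quotient is Q = [Fe²⁺]/[Cu²⁺] = 2000.
E = E° − (RT/nF) ln Q = 0.78 − (8.314×288)/(2×96500) × (7.601) = 0.780 − 0.094 = 0.686 V.

0.686 V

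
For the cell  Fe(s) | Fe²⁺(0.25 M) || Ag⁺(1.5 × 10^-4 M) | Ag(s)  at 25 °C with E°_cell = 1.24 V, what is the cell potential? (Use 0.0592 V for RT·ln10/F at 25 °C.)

1.03 V

Balancing electrons gives n = 2; the reaction quotient is Q = [Fe²⁺]/[Ag⁺]^2 = 1.11 × 10^7.
At 25 °C, E = E° − (0.0592/n) log Q = 1.24 − (0.0592/2)(7.046) = 1.240 − 0.209 = 1.031 V.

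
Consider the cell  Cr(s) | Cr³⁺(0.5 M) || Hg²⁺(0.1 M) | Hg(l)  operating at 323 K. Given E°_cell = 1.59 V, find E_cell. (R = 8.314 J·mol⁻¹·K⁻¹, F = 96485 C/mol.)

Balancing electrons gives n = 6; the reaction quotient is Q = [Cr³⁺]^2/[Hg²⁺]^3 = 250.
E = E° − (RT/nF) ln Q = 1.59 − (8.314×323)/(6×96485) × (5.521) = 1.590 − 0.026 = 1.564 V.

1.56 V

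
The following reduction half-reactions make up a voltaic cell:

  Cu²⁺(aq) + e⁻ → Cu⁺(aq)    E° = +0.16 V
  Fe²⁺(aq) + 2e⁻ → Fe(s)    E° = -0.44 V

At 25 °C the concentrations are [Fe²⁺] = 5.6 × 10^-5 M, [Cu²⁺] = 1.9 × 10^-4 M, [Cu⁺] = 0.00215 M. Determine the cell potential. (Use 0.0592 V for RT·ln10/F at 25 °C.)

0.663 V

The Cu²⁺/Cu⁺ couple has the higher reduction potential and acts as the cathode, so E°_cell = +0.16 − (-0.44) = 0.60 V.
Balancing electrons gives n = 2; the reaction quotient is Q = [Fe²⁺]·[Cu⁺]^2/[Cu²⁺]^2 = 0.00717.
At 25 °C, E = E° − (0.0592/n) log Q = 0.60 − (0.0592/2)(-2.144) = 0.600 + 0.063 = 0.663 V.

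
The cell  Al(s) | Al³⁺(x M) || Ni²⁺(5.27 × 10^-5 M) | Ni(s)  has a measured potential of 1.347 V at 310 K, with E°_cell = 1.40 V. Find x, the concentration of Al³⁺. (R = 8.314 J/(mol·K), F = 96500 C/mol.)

From the Nernst equation, ln Q = nF(E° − E)/RT = 6×96500×(1.40 − 1.347)/(8.314×310) = 11.906, so Q = 1.48 × 10^5.
With Q = [Al³⁺]^2/[Ni²⁺]^3 and the known concentrations, [Al³⁺]^2 in the numerator gives [Al³⁺] = 1.5 × 10^-4 M.

1.5 × 10^-4 M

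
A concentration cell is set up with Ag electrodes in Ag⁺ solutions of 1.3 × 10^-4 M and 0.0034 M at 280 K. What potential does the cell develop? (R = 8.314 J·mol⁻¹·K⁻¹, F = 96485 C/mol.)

0.079 V

Both half-cells are Ag⁺/Ag, so E°_cell = 0. The concentrated side is the cathode; the cell reaction moves Ag⁺ from high to low concentration with n = 1.
Q = [Ag⁺]_dilute/[Ag⁺]_conc = 1.3 × 10^-4/0.0034 = 0.0382.
E = 0 − (RT/nF) ln Q = −((8.314×280)/(1×96485))(-3.264) = 0.0788 V.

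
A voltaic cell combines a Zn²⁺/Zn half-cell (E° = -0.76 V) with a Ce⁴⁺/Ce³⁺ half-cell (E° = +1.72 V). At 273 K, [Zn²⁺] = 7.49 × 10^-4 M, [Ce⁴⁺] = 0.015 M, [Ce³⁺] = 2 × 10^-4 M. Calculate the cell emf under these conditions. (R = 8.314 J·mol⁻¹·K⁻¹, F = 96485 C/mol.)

2.67 V

The Ce⁴⁺/Ce³⁺ couple has the higher reduction potential and acts as the cathode, so E°_cell = +1.72 − (-0.76) = 2.48 V.
Balancing electrons gives n = 2; the reaction quotient is Q = [Zn²⁺]·[Ce³⁺]^2/[Ce⁴⁺]^2 = 1.33 × 10^-7.
E = E° − (RT/nF) ln Q = 2.48 − (8.314×273)/(2×96485) × (-15.832) = 2.480 + 0.186 = 2.666 V.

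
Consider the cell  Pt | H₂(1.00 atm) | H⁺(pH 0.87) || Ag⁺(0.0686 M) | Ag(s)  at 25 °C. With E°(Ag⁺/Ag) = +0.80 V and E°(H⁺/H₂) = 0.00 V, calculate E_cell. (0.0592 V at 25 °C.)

0.78 V

The Ag⁺/Ag couple is the cathode, so E°_cell = 0.80 V; n = 2.
[H⁺] = 10^(−0.87) = 0.13 M, and Q = [H⁺]^2 / ([Ag⁺]^2·P(H₂)) = 3.87.
E = E° − (0.0592/2) log Q = 0.80 − (0.0592/2)(0.587) = 0.783 V.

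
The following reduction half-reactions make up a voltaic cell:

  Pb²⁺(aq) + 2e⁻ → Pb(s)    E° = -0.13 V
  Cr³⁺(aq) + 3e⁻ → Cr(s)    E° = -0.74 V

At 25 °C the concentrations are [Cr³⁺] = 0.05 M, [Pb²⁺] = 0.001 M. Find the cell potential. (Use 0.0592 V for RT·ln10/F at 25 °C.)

0.547 V

The Pb²⁺/Pb couple has the higher reduction potential and acts as the cathode, so E°_cell = -0.13 − (-0.74) = 0.61 V.
Balancing electrons gives n = 6; the reaction quotient is Q = [Cr³⁺]^2/[Pb²⁺]^3 = 2.5 × 10^6.
At 25 °C, E = E° − (0.0592/n) log Q = 0.61 − (0.0592/6)(6.398) = 0.610 − 0.063 = 0.547 V.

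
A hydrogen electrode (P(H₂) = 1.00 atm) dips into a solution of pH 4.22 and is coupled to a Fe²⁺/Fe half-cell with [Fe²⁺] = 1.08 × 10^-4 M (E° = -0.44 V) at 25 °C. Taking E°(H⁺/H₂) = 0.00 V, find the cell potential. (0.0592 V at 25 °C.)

0.31 V

The hydrogen couple is the cathode, so E°_cell = 0.44 V; n = 2.
[H⁺] = 10^(−4.22) = 6 × 10^-5 M, and Q = [Fe²⁺]·P(H₂) / [H⁺]^2 = 2.97 × 10^4.
E = E° − (0.0592/2) log Q = 0.44 − (0.0592/2)(4.473) = 0.308 V.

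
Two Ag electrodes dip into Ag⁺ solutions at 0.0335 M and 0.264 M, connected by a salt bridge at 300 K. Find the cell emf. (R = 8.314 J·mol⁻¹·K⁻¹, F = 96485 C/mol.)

Both half-cells are Ag⁺/Ag, so E°_cell = 0. The concentrated side is the cathode; the cell reaction moves Ag⁺ from high to low concentration with n = 1.
Q = [Ag⁺]_dilute/[Ag⁺]_conc = 0.0335/0.264 = 0.127.
E = 0 − (RT/nF) ln Q = −((8.314×300)/(1×96485))(-2.064) = 0.0534 V.

0.053 V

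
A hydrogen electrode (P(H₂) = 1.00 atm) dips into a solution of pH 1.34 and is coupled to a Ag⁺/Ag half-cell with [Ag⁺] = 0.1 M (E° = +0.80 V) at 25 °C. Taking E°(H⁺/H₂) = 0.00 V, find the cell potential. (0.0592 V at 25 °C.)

0.82 V

The Ag⁺/Ag couple is the cathode, so E°_cell = 0.80 V; n = 2.
[H⁺] = 10^(−1.34) = 0.046 M, and Q = [H⁺]^2 / ([Ag⁺]^2·P(H₂)) = 0.209.
E = E° − (0.0592/2) log Q = 0.80 − (0.0592/2)(-0.680) = 0.820 V.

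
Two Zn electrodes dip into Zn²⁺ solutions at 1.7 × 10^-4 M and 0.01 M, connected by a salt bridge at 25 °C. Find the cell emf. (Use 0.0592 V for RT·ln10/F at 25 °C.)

Both half-cells are Zn²⁺/Zn, so E°_cell = 0. The concentrated side is the cathode; the cell reaction moves Zn²⁺ from high to low concentration with n = 2.
Q = [Zn²⁺]_dilute/[Zn²⁺]_conc = 1.7 × 10^-4/0.01 = 0.0170.
E = 0 − (0.0592/2) log Q = −(0.0592/2)(-1.770) = 0.0524 V.

0.052 V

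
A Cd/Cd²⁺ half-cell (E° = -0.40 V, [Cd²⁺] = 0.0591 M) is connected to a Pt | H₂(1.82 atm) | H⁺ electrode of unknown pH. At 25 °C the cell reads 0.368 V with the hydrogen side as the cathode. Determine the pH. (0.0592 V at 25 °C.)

pH = 1.02

E°_cell = 0.40 V and n = 2.
log Q = n(E° − E)/0.0592 = 2×(0.40 − 0.368)/0.0592 = 1.081.
With Q = [Cd²⁺]·P(H₂) / [H⁺]^2, solving for [H⁺] gives log[H⁺] = -1.025, so pH = 1.02.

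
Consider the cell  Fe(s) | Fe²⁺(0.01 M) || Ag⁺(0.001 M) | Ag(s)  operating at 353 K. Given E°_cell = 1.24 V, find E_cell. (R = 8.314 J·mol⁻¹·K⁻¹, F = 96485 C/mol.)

Balancing electrons gives n = 2; the reaction quotient is Q = [Fe²⁺]/[Ag⁺]^2 = 1 × 10^4.
E = E° − (RT/nF) ln Q = 1.24 − (8.314×353)/(2×96485) × (9.210) = 1.240 − 0.140 = 1.100 V.

1.10 V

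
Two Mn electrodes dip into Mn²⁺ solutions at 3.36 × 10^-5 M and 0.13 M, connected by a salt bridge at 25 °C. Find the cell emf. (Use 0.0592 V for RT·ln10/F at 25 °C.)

0.11 V

Both half-cells are Mn²⁺/Mn, so E°_cell = 0. The concentrated side is the cathode; the cell reaction moves Mn²⁺ from high to low concentration with n = 2.
Q = [Mn²⁺]_dilute/[Mn²⁺]_conc = 3.36 × 10^-5/0.13 = 2.58 × 10^-4.
E = 0 − (0.0592/2) log Q = −(0.0592/2)(-3.588) = 0.1062 V.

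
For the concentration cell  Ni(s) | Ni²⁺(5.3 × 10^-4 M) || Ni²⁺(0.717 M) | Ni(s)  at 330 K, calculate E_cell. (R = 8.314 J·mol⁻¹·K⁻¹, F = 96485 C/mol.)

Both half-cells are Ni²⁺/Ni, so E°_cell = 0. The concentrated side is the cathode; the cell reaction moves Ni²⁺ from high to low concentration with n = 2.
Q = [Ni²⁺]_dilute/[Ni²⁺]_conc = 5.3 × 10^-4/0.717 = 7.39 × 10^-4.
E = 0 − (RT/nF) ln Q = −((8.314×330)/(2×96485))(-7.210) = 0.1025 V.

0.10 V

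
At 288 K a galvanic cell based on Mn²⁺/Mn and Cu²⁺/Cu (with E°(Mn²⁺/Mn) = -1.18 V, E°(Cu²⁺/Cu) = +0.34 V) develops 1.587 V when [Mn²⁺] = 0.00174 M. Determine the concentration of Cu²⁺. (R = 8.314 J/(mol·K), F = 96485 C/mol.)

From the Nernst equation, ln Q = nF(E° − E)/RT = 2×96485×(1.52 − 1.587)/(8.314×288) = -5.400, so Q = 0.00452.
With Q = [Mn²⁺]/[Cu²⁺] and the known concentrations, [Cu²⁺] in the denominator gives [Cu²⁺] = 0.39 M.

0.39 M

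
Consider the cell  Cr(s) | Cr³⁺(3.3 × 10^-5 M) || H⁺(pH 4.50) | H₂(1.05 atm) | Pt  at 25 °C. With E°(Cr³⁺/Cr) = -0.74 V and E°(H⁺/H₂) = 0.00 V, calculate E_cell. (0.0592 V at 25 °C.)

The hydrogen couple is the cathode, so E°_cell = 0.74 V; n = 6.
[H⁺] = 10^(−4.50) = 3.2 × 10^-5 M, and Q = [Cr³⁺]^2·P(H₂)^3 / [H⁺]^6 = 1.26 × 10^18.
E = E° − (0.0592/6) log Q = 0.74 − (0.0592/6)(18.101) = 0.561 V.

0.56 V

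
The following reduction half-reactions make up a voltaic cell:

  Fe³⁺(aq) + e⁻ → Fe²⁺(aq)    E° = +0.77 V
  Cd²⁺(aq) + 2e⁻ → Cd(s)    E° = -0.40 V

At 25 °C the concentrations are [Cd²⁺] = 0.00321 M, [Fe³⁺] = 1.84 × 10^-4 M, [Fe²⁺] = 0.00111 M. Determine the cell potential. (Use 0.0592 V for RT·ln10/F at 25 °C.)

1.20 V

The Fe³⁺/Fe²⁺ couple has the higher reduction potential and acts as the cathode, so E°_cell = +0.77 − (-0.40) = 1.17 V.
Balancing electrons gives n = 2; the reaction quotient is Q = [Cd²⁺]·[Fe²⁺]^2/[Fe³⁺]^2 = 0.117.
At 25 °C, E = E° − (0.0592/n) log Q = 1.17 − (0.0592/2)(-0.932) = 1.170 + 0.028 = 1.198 V.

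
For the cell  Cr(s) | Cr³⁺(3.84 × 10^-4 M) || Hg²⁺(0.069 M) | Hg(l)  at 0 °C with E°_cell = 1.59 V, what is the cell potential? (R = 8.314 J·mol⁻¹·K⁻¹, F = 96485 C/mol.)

Balancing electrons gives n = 6; the reaction quotient is Q = [Cr³⁺]^2/[Hg²⁺]^3 = 4.49 × 10^-4.
E = E° − (RT/nF) ln Q = 1.59 − (8.314×273)/(6×96485) × (-7.709) = 1.590 + 0.030 = 1.620 V.

1.62 V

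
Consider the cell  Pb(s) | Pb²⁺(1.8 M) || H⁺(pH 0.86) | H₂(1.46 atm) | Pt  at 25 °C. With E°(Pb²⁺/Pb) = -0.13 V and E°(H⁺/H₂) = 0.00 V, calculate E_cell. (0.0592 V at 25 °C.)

The hydrogen couple is the cathode, so E°_cell = 0.13 V; n = 2.
[H⁺] = 10^(−0.86) = 0.14 M, and Q = [Pb²⁺]·P(H₂) / [H⁺]^2 = 138.
E = E° − (0.0592/2) log Q = 0.13 − (0.0592/2)(2.140) = 0.067 V.

0.067 V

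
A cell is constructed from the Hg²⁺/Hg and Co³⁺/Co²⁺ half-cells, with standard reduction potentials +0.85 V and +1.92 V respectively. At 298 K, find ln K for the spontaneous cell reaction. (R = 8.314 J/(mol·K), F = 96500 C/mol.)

ln K = 83.4

E°_cell = +1.92 − (+0.85) = 1.07 V, with n = 2 electrons transferred.
At equilibrium E = 0, so the Nernst equation gives ln K = nFE°/RT = (2)(96500)(1.07)/((8.314)(298)) = 83.35.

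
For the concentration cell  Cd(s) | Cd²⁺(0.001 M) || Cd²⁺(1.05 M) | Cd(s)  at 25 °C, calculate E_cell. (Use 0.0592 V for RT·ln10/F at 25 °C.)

0.089 V

Both half-cells are Cd²⁺/Cd, so E°_cell = 0. The concentrated side is the cathode; the cell reaction moves Cd²⁺ from high to low concentration with n = 2.
Q = [Cd²⁺]_dilute/[Cd²⁺]_conc = 0.001/1.05 = 9.52 × 10^-4.
E = 0 − (0.0592/2) log Q = −(0.0592/2)(-3.021) = 0.0894 V.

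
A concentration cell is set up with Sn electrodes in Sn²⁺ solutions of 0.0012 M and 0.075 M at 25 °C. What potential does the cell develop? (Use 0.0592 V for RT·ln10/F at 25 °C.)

Both half-cells are Sn²⁺/Sn, so E°_cell = 0. The concentrated side is the cathode; the cell reaction moves Sn²⁺ from high to low concentration with n = 2.
Q = [Sn²⁺]_dilute/[Sn²⁺]_conc = 0.0012/0.075 = 0.0160.
E = 0 − (0.0592/2) log Q = −(0.0592/2)(-1.796) = 0.0532 V.

0.053 V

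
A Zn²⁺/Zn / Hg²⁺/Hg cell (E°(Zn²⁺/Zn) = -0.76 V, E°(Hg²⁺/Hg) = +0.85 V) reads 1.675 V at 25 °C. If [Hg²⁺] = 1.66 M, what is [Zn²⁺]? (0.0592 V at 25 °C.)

0.011 M

From the Nernst equation, log Q = n(E° − E)/0.0592 = 2(1.61 − 1.675)/0.0592 = -2.196, so Q = 0.00637.
With Q = [Zn²⁺]/[Hg²⁺] and the known concentrations, [Zn²⁺] in the numerator gives [Zn²⁺] = 0.011 M.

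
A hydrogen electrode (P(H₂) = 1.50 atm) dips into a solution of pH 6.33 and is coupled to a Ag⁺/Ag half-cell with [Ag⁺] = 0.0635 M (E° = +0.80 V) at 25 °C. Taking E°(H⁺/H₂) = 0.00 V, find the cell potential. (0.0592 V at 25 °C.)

The Ag⁺/Ag couple is the cathode, so E°_cell = 0.80 V; n = 2.
[H⁺] = 10^(−6.33) = 4.7 × 10^-7 M, and Q = [H⁺]^2 / ([Ag⁺]^2·P(H₂)) = 3.62 × 10^-11.
E = E° − (0.0592/2) log Q = 0.80 − (0.0592/2)(-10.442) = 1.109 V.

1.11 V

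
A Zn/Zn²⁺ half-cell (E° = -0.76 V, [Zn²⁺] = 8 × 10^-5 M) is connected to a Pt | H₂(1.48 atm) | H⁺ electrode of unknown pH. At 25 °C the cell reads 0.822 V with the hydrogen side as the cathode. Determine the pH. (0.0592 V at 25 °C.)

pH = 0.92

E°_cell = 0.76 V and n = 2.
log Q = n(E° − E)/0.0592 = 2×(0.76 − 0.822)/0.0592 = -2.095.
With Q = [Zn²⁺]·P(H₂) / [H⁺]^2, solving for [H⁺] gives log[H⁺] = -0.916, so pH = 0.92.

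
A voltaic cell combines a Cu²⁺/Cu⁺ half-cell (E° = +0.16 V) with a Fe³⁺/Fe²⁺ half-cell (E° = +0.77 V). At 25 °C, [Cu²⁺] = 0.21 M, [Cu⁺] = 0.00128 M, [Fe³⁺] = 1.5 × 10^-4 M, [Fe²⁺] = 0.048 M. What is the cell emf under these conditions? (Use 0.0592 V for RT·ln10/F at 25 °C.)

0.331 V

The Fe³⁺/Fe²⁺ couple has the higher reduction potential and acts as the cathode, so E°_cell = +0.77 − (+0.16) = 0.61 V.
Balancing electrons gives n = 1; the reaction quotient is Q = [Cu²⁺]·[Fe²⁺]/([Cu⁺]·[Fe³⁺]) = 5.25 × 10^4.
At 25 °C, E = E° − (0.0592/n) log Q = 0.61 − (0.0592/1)(4.720) = 0.610 − 0.279 = 0.331 V.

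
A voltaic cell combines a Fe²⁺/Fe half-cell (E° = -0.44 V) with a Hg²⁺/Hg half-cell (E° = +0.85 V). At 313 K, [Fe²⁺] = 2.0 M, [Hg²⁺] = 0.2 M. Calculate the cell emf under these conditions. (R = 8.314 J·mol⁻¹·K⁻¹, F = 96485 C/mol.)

1.26 V

The Hg²⁺/Hg couple has the higher reduction potential and acts as the cathode, so E°_cell = +0.85 − (-0.44) = 1.29 V.
Balancing electrons gives n = 2; the reaction quotient is Q = [Fe²⁺]/[Hg²⁺] = 10.0.
E = E° − (RT/nF) ln Q = 1.29 − (8.314×313)/(2×96485) × (2.303) = 1.290 − 0.031 = 1.259 V.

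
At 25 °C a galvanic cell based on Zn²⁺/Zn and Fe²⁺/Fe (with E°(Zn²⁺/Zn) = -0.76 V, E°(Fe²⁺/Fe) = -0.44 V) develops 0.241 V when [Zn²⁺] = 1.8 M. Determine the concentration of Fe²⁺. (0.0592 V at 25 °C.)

From the Nernst equation, log Q = n(E° − E)/0.0592 = 2(0.32 − 0.241)/0.0592 = 2.669, so Q = 467.
With Q = [Zn²⁺]/[Fe²⁺] and the known concentrations, [Fe²⁺] in the denominator gives [Fe²⁺] = 0.0039 M.

0.0039 M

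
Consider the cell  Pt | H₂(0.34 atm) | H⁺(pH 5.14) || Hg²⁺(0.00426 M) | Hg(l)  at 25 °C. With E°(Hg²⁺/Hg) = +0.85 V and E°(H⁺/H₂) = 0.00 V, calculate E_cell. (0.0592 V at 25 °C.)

1.07 V

The Hg²⁺/Hg couple is the cathode, so E°_cell = 0.85 V; n = 2.
[H⁺] = 10^(−5.14) = 7.2 × 10^-6 M, and Q = [H⁺]^2 / ([Hg²⁺]·P(H₂)) = 3.62 × 10^-8.
E = E° − (0.0592/2) log Q = 0.85 − (0.0592/2)(-7.441) = 1.070 V.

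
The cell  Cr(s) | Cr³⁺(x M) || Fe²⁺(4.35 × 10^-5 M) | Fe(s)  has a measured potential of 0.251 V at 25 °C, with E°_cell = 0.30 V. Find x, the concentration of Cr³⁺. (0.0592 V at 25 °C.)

8.7 × 10^-5 M

From the Nernst equation, log Q = n(E° − E)/0.0592 = 6(0.30 − 0.251)/0.0592 = 4.966, so Q = 9.25 × 10^4.
With Q = [Cr³⁺]^2/[Fe²⁺]^3 and the known concentrations, [Cr³⁺]^2 in the numerator gives [Cr³⁺] = 8.7 × 10^-5 M.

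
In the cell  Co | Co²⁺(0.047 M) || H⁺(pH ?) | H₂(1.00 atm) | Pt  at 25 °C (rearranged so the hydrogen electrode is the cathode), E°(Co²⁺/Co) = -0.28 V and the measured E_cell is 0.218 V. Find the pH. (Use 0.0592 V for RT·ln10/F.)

E°_cell = 0.28 V and n = 2.
log Q = n(E° − E)/0.0592 = 2×(0.28 − 0.218)/0.0592 = 2.095.
With Q = [Co²⁺]·P(H₂) / [H⁺]^2, solving for [H⁺] gives log[H⁺] = -1.711, so pH = 1.71.

pH = 1.71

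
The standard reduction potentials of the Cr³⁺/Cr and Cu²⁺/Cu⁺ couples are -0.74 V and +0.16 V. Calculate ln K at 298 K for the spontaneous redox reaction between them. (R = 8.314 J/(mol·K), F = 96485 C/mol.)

ln K = 105.1

E°_cell = +0.16 − (-0.74) = 0.90 V, with n = 3 electrons transferred.
At equilibrium E = 0, so the Nernst equation gives ln K = nFE°/RT = (3)(96485)(0.90)/((8.314)(298)) = 105.15.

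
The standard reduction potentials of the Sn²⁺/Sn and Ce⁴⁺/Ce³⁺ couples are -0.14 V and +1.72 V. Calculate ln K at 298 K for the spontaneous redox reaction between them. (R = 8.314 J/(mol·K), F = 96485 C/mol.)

E°_cell = +1.72 − (-0.14) = 1.86 V, with n = 2 electrons transferred.
At equilibrium E = 0, so the Nernst equation gives ln K = nFE°/RT = (2)(96485)(1.86)/((8.314)(298)) = 144.87.

ln K = 144.9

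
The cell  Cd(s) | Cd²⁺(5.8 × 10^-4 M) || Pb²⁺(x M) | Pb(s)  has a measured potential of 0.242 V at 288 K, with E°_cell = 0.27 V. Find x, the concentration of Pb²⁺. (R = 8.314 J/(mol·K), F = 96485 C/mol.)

From the Nernst equation, ln Q = nF(E° − E)/RT = 2×96485×(0.27 − 0.242)/(8.314×288) = 2.257, so Q = 9.55.
With Q = [Cd²⁺]/[Pb²⁺] and the known concentrations, [Pb²⁺] in the denominator gives [Pb²⁺] = 6.1 × 10^-5 M.

6.1 × 10^-5 M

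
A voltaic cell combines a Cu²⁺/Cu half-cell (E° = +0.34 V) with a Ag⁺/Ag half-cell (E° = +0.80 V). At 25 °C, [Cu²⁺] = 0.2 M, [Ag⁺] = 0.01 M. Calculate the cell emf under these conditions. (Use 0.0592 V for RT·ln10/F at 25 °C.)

0.362 V

The Ag⁺/Ag couple has the higher reduction potential and acts as the cathode, so E°_cell = +0.80 − (+0.34) = 0.46 V.
Balancing electrons gives n = 2; the reaction quotient is Q = [Cu²⁺]/[Ag⁺]^2 = 2000.
At 25 °C, E = E° − (0.0592/n) log Q = 0.46 − (0.0592/2)(3.301) = 0.460 − 0.098 = 0.362 V.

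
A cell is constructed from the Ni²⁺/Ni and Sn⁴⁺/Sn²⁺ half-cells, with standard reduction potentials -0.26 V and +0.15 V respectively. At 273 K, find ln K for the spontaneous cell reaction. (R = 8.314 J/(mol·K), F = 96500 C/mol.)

ln K = 34.9

E°_cell = +0.15 − (-0.26) = 0.41 V, with n = 2 electrons transferred.
At equilibrium E = 0, so the Nernst equation gives ln K = nFE°/RT = (2)(96500)(0.41)/((8.314)(273)) = 34.86.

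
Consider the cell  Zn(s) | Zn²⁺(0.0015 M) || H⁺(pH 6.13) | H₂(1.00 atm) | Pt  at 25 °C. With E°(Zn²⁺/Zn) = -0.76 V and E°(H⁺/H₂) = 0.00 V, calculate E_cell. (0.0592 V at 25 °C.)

The hydrogen couple is the cathode, so E°_cell = 0.76 V; n = 2.
[H⁺] = 10^(−6.13) = 7.4 × 10^-7 M, and Q = [Zn²⁺]·P(H₂) / [H⁺]^2 = 2.73 × 10^9.
E = E° − (0.0592/2) log Q = 0.76 − (0.0592/2)(9.436) = 0.481 V.

0.48 V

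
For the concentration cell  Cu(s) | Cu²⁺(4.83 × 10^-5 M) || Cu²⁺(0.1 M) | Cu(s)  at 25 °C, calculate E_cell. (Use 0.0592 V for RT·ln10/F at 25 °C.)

0.098 V

Both half-cells are Cu²⁺/Cu, so E°_cell = 0. The concentrated side is the cathode; the cell reaction moves Cu²⁺ from high to low concentration with n = 2.
Q = [Cu²⁺]_dilute/[Cu²⁺]_conc = 4.83 × 10^-5/0.1 = 4.83 × 10^-4.
E = 0 − (0.0592/2) log Q = −(0.0592/2)(-3.316) = 0.0982 V.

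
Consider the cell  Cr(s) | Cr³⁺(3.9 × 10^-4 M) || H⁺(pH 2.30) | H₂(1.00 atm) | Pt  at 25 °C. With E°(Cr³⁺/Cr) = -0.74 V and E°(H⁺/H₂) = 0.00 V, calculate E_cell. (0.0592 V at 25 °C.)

0.67 V

The hydrogen couple is the cathode, so E°_cell = 0.74 V; n = 6.
[H⁺] = 10^(−2.30) = 0.0050 M, and Q = [Cr³⁺]^2·P(H₂)^3 / [H⁺]^6 = 9.6 × 10^6.
E = E° − (0.0592/6) log Q = 0.74 − (0.0592/6)(6.982) = 0.671 V.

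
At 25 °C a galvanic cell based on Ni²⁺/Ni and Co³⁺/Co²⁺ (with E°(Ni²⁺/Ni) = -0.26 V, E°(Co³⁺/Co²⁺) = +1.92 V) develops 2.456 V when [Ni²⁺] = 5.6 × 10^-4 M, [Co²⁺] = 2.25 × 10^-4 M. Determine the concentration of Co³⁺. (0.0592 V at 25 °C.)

From the Nernst equation, log Q = n(E° − E)/0.0592 = 2(2.18 − 2.456)/0.0592 = -9.324, so Q = 4.74 × 10^-10.
With Q = [Ni²⁺]·[Co²⁺]^2/[Co³⁺]^2 and the known concentrations, [Co³⁺]^2 in the denominator gives [Co³⁺] = 0.24 M.

0.24 M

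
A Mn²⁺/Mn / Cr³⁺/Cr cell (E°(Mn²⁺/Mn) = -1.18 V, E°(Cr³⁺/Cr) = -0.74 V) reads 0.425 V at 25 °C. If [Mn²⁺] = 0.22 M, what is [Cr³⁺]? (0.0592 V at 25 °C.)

From the Nernst equation, log Q = n(E° − E)/0.0592 = 6(0.44 − 0.425)/0.0592 = 1.520, so Q = 33.1.
With Q = [Mn²⁺]^3/[Cr³⁺]^2 and the known concentrations, [Cr³⁺]^2 in the denominator gives [Cr³⁺] = 0.018 M.

0.018 M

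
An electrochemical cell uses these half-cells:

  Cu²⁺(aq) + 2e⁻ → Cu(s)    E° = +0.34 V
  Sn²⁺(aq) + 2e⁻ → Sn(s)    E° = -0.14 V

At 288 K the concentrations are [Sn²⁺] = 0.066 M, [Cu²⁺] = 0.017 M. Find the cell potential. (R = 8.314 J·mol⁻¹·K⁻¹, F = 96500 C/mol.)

The Cu²⁺/Cu couple has the higher reduction potential and acts as the cathode, so E°_cell = +0.34 − (-0.14) = 0.48 V.
Balancing electrons gives n = 2; the reaction quotient is Q = [Sn²⁺]/[Cu²⁺] = 3.88.
E = E° − (RT/nF) ln Q = 0.48 − (8.314×288)/(2×96500) × (1.356) = 0.480 − 0.017 = 0.463 V.

0.463 V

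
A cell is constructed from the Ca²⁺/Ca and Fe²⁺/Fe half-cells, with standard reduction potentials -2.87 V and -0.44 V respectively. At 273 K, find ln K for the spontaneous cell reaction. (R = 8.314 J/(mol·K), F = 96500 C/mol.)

E°_cell = -0.44 − (-2.87) = 2.43 V, with n = 2 electrons transferred.
At equilibrium E = 0, so the Nernst equation gives ln K = nFE°/RT = (2)(96500)(2.43)/((8.314)(273)) = 206.63.

ln K = 206.6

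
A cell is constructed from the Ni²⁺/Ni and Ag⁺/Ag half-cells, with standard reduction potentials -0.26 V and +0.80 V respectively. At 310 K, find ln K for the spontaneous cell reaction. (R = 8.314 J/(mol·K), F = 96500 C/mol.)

E°_cell = +0.80 − (-0.26) = 1.06 V, with n = 2 electrons transferred.
At equilibrium E = 0, so the Nernst equation gives ln K = nFE°/RT = (2)(96500)(1.06)/((8.314)(310)) = 79.38.

ln K = 79.4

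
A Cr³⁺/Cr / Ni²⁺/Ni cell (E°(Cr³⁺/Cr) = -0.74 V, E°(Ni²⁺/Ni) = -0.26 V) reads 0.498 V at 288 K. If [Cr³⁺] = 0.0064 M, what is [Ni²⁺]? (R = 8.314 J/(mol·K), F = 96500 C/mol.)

0.15 M

From the Nernst equation, ln Q = nF(E° − E)/RT = 6×96500×(0.48 − 0.498)/(8.314×288) = -4.353, so Q = 0.0129.
With Q = [Cr³⁺]^2/[Ni²⁺]^3 and the known concentrations, [Ni²⁺]^3 in the denominator gives [Ni²⁺] = 0.15 M.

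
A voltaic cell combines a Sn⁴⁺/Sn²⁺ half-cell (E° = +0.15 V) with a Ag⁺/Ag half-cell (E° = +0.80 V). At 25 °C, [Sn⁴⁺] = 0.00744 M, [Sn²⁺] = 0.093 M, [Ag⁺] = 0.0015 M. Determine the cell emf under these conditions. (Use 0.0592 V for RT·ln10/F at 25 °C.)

The Ag⁺/Ag couple has the higher reduction potential and acts as the cathode, so E°_cell = +0.80 − (+0.15) = 0.65 V.
Balancing electrons gives n = 2; the reaction quotient is Q = [Sn⁴⁺]/([Sn²⁺]·[Ag⁺]^2) = 3.56 × 10^4.
At 25 °C, E = E° − (0.0592/n) log Q = 0.65 − (0.0592/2)(4.551) = 0.650 − 0.135 = 0.515 V.

0.515 V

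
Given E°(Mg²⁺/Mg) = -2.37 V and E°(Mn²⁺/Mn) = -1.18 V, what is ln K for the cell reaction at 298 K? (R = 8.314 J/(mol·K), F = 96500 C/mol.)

ln K = 92.7

E°_cell = -1.18 − (-2.37) = 1.19 V, with n = 2 electrons transferred.
At equilibrium E = 0, so the Nernst equation gives ln K = nFE°/RT = (2)(96500)(1.19)/((8.314)(298)) = 92.70.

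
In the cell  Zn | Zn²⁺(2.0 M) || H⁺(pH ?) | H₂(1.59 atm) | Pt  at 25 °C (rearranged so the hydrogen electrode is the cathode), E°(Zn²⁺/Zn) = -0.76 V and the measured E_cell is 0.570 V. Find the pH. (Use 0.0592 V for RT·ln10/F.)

E°_cell = 0.76 V and n = 2.
log Q = n(E° − E)/0.0592 = 2×(0.76 − 0.570)/0.0592 = 6.419.
With Q = [Zn²⁺]·P(H₂) / [H⁺]^2, solving for [H⁺] gives log[H⁺] = -2.958, so pH = 2.96.

pH = 2.96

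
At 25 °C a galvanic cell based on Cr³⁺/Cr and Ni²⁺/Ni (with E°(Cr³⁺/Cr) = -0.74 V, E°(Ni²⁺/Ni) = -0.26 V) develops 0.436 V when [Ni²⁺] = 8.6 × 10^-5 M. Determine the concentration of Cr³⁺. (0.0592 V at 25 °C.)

From the Nernst equation, log Q = n(E° − E)/0.0592 = 6(0.48 − 0.436)/0.0592 = 4.459, so Q = 2.88 × 10^4.
With Q = [Cr³⁺]^2/[Ni²⁺]^3 and the known concentrations, [Cr³⁺]^2 in the numerator gives [Cr³⁺] = 1.4 × 10^-4 M.

1.4 × 10^-4 M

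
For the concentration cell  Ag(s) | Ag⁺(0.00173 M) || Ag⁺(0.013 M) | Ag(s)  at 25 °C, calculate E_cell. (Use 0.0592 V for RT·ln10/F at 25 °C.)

Both half-cells are Ag⁺/Ag, so E°_cell = 0. The concentrated side is the cathode; the cell reaction moves Ag⁺ from high to low concentration with n = 1.
Q = [Ag⁺]_dilute/[Ag⁺]_conc = 0.00173/0.013 = 0.133.
E = 0 − (0.0592/1) log Q = −(0.0592/1)(-0.876) = 0.0519 V.

0.052 V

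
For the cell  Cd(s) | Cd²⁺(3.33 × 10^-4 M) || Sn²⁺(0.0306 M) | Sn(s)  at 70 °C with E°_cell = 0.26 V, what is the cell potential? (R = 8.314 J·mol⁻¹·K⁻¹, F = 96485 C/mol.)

Balancing electrons gives n = 2; the reaction quotient is Q = [Cd²⁺]/[Sn²⁺] = 0.0109.
E = E° − (RT/nF) ln Q = 0.26 − (8.314×343)/(2×96485) × (-4.521) = 0.260 + 0.067 = 0.327 V.

0.327 V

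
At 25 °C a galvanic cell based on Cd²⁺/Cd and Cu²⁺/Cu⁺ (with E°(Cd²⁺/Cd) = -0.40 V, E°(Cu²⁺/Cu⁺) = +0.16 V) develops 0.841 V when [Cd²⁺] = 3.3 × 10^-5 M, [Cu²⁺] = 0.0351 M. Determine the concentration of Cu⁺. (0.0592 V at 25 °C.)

From the Nernst equation, log Q = n(E° − E)/0.0592 = 2(0.56 − 0.841)/0.0592 = -9.493, so Q = 3.21 × 10^-10.
With Q = [Cd²⁺]·[Cu⁺]^2/[Cu²⁺]^2 and the known concentrations, [Cu⁺]^2 in the numerator gives [Cu⁺] = 1.1 × 10^-4 M.

1.1 × 10^-4 M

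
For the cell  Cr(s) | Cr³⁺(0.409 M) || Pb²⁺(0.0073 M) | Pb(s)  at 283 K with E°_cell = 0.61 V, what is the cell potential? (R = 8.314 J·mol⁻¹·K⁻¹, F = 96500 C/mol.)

Balancing electrons gives n = 6; the reaction quotient is Q = [Cr³⁺]^2/[Pb²⁺]^3 = 4.3 × 10^5.
E = E° − (RT/nF) ln Q = 0.61 − (8.314×283)/(6×96500) × (12.972) = 0.610 − 0.053 = 0.557 V.

0.557 V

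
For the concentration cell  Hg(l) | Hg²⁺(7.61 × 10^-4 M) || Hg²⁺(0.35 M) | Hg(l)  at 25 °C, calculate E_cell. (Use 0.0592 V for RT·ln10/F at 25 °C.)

0.079 V

Both half-cells are Hg²⁺/Hg, so E°_cell = 0. The concentrated side is the cathode; the cell reaction moves Hg²⁺ from high to low concentration with n = 2.
Q = [Hg²⁺]_dilute/[Hg²⁺]_conc = 7.61 × 10^-4/0.35 = 0.00217.
E = 0 − (0.0592/2) log Q = −(0.0592/2)(-2.663) = 0.0788 V.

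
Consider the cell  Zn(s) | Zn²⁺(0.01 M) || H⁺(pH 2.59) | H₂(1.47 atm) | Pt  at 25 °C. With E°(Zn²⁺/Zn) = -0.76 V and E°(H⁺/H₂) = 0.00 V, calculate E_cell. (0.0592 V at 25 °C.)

The hydrogen couple is the cathode, so E°_cell = 0.76 V; n = 2.
[H⁺] = 10^(−2.59) = 0.0026 M, and Q = [Zn²⁺]·P(H₂) / [H⁺]^2 = 2220.
E = E° − (0.0592/2) log Q = 0.76 − (0.0592/2)(3.347) = 0.661 V.

0.66 V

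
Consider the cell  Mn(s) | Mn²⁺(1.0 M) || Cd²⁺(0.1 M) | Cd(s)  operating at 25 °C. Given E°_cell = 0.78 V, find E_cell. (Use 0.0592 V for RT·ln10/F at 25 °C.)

0.750 V

Balancing electrons gives n = 2; the reaction quotient is Q = [Mn²⁺]/[Cd²⁺] = 10.0.
At 25 °C, E = E° − (0.0592/n) log Q = 0.78 − (0.0592/2)(1.000) = 0.780 − 0.030 = 0.750 V.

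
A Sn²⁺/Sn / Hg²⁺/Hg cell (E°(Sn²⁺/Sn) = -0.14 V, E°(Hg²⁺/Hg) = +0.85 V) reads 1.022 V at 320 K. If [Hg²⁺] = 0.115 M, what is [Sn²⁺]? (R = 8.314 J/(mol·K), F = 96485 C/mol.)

From the Nernst equation, ln Q = nF(E° − E)/RT = 2×96485×(0.99 − 1.022)/(8.314×320) = -2.321, so Q = 0.0982.
With Q = [Sn²⁺]/[Hg²⁺] and the known concentrations, [Sn²⁺] in the numerator gives [Sn²⁺] = 0.011 M.

0.011 M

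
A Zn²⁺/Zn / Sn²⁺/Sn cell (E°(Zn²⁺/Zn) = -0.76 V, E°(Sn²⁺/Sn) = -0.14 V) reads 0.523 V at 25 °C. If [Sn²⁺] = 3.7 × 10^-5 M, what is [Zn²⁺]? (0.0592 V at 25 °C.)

0.07 M

From the Nernst equation, log Q = n(E° − E)/0.0592 = 2(0.62 − 0.523)/0.0592 = 3.277, so Q = 1890.
With Q = [Zn²⁺]/[Sn²⁺] and the known concentrations, [Zn²⁺] in the numerator gives [Zn²⁺] = 0.07 M.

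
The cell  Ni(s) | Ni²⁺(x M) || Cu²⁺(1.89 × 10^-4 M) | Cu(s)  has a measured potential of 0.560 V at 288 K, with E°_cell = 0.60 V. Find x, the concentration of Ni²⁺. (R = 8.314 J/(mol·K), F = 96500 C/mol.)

0.0047 M

From the Nernst equation, ln Q = nF(E° − E)/RT = 2×96500×(0.60 − 0.560)/(8.314×288) = 3.224, so Q = 25.1.
With Q = [Ni²⁺]/[Cu²⁺] and the known concentrations, [Ni²⁺] in the numerator gives [Ni²⁺] = 0.0047 M.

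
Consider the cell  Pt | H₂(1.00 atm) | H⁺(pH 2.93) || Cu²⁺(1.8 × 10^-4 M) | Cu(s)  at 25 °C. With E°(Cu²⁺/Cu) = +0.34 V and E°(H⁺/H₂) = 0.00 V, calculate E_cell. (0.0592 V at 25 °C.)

0.40 V

The Cu²⁺/Cu couple is the cathode, so E°_cell = 0.34 V; n = 2.
[H⁺] = 10^(−2.93) = 0.0012 M, and Q = [H⁺]^2 / ([Cu²⁺]·P(H₂)) = 0.00767.
E = E° − (0.0592/2) log Q = 0.34 − (0.0592/2)(-2.115) = 0.403 V.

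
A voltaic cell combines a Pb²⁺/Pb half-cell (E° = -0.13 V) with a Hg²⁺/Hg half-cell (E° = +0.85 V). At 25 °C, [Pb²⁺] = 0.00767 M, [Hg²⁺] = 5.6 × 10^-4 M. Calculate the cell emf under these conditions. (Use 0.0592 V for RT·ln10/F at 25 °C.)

The Hg²⁺/Hg couple has the higher reduction potential and acts as the cathode, so E°_cell = +0.85 − (-0.13) = 0.98 V.
Balancing electrons gives n = 2; the reaction quotient is Q = [Pb²⁺]/[Hg²⁺] = 13.7.
At 25 °C, E = E° − (0.0592/n) log Q = 0.98 − (0.0592/2)(1.137) = 0.980 − 0.034 = 0.946 V.

0.946 V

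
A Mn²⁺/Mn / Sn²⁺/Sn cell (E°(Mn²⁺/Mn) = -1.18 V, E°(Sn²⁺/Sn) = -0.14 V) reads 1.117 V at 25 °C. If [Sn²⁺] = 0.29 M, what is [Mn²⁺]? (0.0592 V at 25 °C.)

From the Nernst equation, log Q = n(E° − E)/0.0592 = 2(1.04 − 1.117)/0.0592 = -2.601, so Q = 0.00250.
With Q = [Mn²⁺]/[Sn²⁺] and the known concentrations, [Mn²⁺] in the numerator gives [Mn²⁺] = 7.3 × 10^-4 M.

7.3 × 10^-4 M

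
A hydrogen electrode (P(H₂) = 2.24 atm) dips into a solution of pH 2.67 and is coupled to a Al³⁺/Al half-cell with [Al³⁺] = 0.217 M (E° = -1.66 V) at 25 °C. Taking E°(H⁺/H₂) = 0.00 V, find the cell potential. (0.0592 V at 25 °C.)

The hydrogen couple is the cathode, so E°_cell = 1.66 V; n = 6.
[H⁺] = 10^(−2.67) = 0.0021 M, and Q = [Al³⁺]^2·P(H₂)^3 / [H⁺]^6 = 5.54 × 10^15.
E = E° − (0.0592/6) log Q = 1.66 − (0.0592/6)(15.744) = 1.505 V.

1.50 V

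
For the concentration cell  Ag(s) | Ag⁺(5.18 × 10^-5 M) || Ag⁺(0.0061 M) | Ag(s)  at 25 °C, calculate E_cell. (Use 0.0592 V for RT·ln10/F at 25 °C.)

0.12 V

Both half-cells are Ag⁺/Ag, so E°_cell = 0. The concentrated side is the cathode; the cell reaction moves Ag⁺ from high to low concentration with n = 1.
Q = [Ag⁺]_dilute/[Ag⁺]_conc = 5.18 × 10^-5/0.0061 = 0.00849.
E = 0 − (0.0592/1) log Q = −(0.0592/1)(-2.071) = 0.1226 V.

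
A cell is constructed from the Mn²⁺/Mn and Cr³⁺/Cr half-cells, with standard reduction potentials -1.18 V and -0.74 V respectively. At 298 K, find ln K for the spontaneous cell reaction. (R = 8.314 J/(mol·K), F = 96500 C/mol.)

ln K = 102.8

E°_cell = -0.74 − (-1.18) = 0.44 V, with n = 6 electrons transferred.
At equilibrium E = 0, so the Nernst equation gives ln K = nFE°/RT = (6)(96500)(0.44)/((8.314)(298)) = 102.83.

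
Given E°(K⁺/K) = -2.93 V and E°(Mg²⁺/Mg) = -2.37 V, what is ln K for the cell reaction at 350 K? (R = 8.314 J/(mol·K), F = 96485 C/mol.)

E°_cell = -2.37 − (-2.93) = 0.56 V, with n = 2 electrons transferred.
At equilibrium E = 0, so the Nernst equation gives ln K = nFE°/RT = (2)(96485)(0.56)/((8.314)(350)) = 37.14.

ln K = 37.1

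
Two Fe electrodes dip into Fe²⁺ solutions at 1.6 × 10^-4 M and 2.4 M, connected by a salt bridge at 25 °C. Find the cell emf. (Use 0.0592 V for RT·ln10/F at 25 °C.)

Both half-cells are Fe²⁺/Fe, so E°_cell = 0. The concentrated side is the cathode; the cell reaction moves Fe²⁺ from high to low concentration with n = 2.
Q = [Fe²⁺]_dilute/[Fe²⁺]_conc = 1.6 × 10^-4/2.4 = 6.67 × 10^-5.
E = 0 − (0.0592/2) log Q = −(0.0592/2)(-4.176) = 0.1236 V.

0.12 V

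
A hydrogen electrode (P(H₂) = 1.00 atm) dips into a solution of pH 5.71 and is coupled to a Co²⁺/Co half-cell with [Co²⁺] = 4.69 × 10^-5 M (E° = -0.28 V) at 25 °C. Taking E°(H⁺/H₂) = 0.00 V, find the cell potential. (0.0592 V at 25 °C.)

0.070 V

The hydrogen couple is the cathode, so E°_cell = 0.28 V; n = 2.
[H⁺] = 10^(−5.71) = 1.9 × 10^-6 M, and Q = [Co²⁺]·P(H₂) / [H⁺]^2 = 1.23 × 10^7.
E = E° − (0.0592/2) log Q = 0.28 − (0.0592/2)(7.091) = 0.070 V.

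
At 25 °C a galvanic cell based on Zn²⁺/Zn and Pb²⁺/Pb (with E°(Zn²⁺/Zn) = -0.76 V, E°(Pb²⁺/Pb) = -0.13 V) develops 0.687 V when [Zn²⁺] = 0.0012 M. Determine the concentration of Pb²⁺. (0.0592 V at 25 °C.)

0.1 M

From the Nernst equation, log Q = n(E° − E)/0.0592 = 2(0.63 − 0.687)/0.0592 = -1.926, so Q = 0.0119.
With Q = [Zn²⁺]/[Pb²⁺] and the known concentrations, [Pb²⁺] in the denominator gives [Pb²⁺] = 0.1 M.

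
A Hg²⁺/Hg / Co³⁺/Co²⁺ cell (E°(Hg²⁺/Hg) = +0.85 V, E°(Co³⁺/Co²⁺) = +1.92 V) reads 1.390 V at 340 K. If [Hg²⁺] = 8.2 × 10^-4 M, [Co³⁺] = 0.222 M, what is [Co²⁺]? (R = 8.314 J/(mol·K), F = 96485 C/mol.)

From the Nernst equation, ln Q = nF(E° − E)/RT = 2×96485×(1.07 − 1.390)/(8.314×340) = -21.845, so Q = 3.26 × 10^-10.
With Q = [Hg²⁺]·[Co²⁺]^2/[Co³⁺]^2 and the known concentrations, [Co²⁺]^2 in the numerator gives [Co²⁺] = 1.4 × 10^-4 M.

1.4 × 10^-4 M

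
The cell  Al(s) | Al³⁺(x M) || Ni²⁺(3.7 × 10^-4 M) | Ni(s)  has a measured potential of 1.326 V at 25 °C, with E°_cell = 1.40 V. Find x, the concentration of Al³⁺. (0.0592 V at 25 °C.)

0.04 M

From the Nernst equation, log Q = n(E° − E)/0.0592 = 6(1.40 − 1.326)/0.0592 = 7.500, so Q = 3.16 × 10^7.
With Q = [Al³⁺]^2/[Ni²⁺]^3 and the known concentrations, [Al³⁺]^2 in the numerator gives [Al³⁺] = 0.04 M.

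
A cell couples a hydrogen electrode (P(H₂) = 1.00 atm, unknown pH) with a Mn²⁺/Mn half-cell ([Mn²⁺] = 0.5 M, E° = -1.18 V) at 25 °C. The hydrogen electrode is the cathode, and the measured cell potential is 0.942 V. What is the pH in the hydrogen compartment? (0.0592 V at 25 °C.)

pH = 4.17

E°_cell = 1.18 V and n = 2.
log Q = n(E° − E)/0.0592 = 2×(1.18 − 0.942)/0.0592 = 8.041.
With Q = [Mn²⁺]·P(H₂) / [H⁺]^2, solving for [H⁺] gives log[H⁺] = -4.171, so pH = 4.17.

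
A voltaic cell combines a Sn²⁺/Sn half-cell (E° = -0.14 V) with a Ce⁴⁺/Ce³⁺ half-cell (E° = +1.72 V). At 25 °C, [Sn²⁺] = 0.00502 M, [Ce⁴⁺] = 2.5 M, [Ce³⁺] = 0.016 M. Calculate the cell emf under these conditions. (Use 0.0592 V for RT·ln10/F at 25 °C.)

The Ce⁴⁺/Ce³⁺ couple has the higher reduction potential and acts as the cathode, so E°_cell = +1.72 − (-0.14) = 1.86 V.
Balancing electrons gives n = 2; the reaction quotient is Q = [Sn²⁺]·[Ce³⁺]^2/[Ce⁴⁺]^2 = 2.06 × 10^-7.
At 25 °C, E = E° − (0.0592/n) log Q = 1.86 − (0.0592/2)(-6.687) = 1.860 + 0.198 = 2.058 V.

2.06 V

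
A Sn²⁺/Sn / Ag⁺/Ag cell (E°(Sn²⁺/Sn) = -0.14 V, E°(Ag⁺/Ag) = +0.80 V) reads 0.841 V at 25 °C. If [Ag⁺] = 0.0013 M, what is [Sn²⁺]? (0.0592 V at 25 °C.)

From the Nernst equation, log Q = n(E° − E)/0.0592 = 2(0.94 − 0.841)/0.0592 = 3.345, so Q = 2210.
With Q = [Sn²⁺]/[Ag⁺]^2 and the known concentrations, [Sn²⁺] in the numerator gives [Sn²⁺] = 0.0037 M.

0.0037 M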